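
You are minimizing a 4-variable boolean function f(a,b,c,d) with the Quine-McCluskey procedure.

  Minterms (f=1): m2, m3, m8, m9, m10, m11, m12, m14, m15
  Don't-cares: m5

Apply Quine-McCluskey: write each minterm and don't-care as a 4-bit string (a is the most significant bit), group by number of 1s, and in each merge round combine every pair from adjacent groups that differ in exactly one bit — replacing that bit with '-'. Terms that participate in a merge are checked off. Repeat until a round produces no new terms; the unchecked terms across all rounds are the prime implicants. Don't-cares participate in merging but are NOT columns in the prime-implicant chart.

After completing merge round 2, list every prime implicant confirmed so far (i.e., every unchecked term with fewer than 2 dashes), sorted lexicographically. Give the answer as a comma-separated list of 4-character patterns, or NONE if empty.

size-2^0 implicants → 0010(✓)  0011(✓)  0101  1000(✓)  1001(✓)  1010(✓)  1011(✓)  1100(✓)  1110(✓)  1111(✓)
size-2^1 implicants → -010(✓)  -011(✓)  001-(✓)  1-00(✓)  1-10(✓)  1-11(✓)  10-0(✓)  10-1(✓)  100-(✓)  101-(✓)  11-0(✓)  111-(✓)
size-2^2 implicants → -01-  1--0  1-1-  10--
Unchecked terms (primes): -01-, 0101, 1--0, 1-1-, 10--

0101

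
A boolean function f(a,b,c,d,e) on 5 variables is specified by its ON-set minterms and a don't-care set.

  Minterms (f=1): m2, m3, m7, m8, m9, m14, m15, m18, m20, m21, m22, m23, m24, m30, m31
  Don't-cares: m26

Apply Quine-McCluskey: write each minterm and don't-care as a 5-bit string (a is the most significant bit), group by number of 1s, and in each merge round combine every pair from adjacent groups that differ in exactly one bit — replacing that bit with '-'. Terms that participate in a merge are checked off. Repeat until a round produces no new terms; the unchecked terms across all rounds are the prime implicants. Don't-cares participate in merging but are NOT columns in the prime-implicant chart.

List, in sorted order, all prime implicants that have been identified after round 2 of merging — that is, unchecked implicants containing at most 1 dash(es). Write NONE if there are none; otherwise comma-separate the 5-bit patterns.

Round 0: 00010✓ 00011✓ 00111✓ 01000✓ 01001✓ 01110✓ 01111✓ 10010✓ 10100✓ 10101✓ 10110✓ 10111✓ 11000✓ 11010✓ 11110✓ 11111✓
Round 1: -0010 -0111✓ -1000 -1110✓ -1111✓ 0-111✓ 00-11 0001- 0100- 0111-✓ 1-010✓ 1-110✓ 1-111✓ 10-10✓ 101-0✓ 101-1✓ 1010-✓ 1011-✓ 11-10✓ 110-0 1111-✓
Round 2: --111 -111- 1--10 1-11- 101--
PIs = {--111, -0010, -1000, -111-, 00-11, 0001-, 0100-, 1--10, 1-11-, 101--, 110-0}

-0010, -1000, 00-11, 0001-, 0100-, 110-0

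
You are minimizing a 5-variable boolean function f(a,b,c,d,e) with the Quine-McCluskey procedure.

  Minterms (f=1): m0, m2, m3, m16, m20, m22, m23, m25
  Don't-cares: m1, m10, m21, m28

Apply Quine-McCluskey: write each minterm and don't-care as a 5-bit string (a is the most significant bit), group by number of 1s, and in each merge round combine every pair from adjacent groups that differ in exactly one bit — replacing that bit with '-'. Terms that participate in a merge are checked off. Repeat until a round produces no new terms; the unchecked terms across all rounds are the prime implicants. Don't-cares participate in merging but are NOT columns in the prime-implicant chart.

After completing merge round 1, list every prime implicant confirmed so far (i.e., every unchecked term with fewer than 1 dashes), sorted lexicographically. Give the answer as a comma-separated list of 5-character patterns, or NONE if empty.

[col 0] 00000*, 00001*, 00010*, 00011*, 01010*, 10000*, 10100*, 10101*, 10110*, 10111*, 11001, 11100*
[col 1] -0000, 0-010, 000-0*, 000-1*, 0000-*, 0001-*, 1-100, 10-00, 101-0*, 101-1*, 1010-*, 1011-*
[col 2] 000--, 101--
Prime implicants: -0000, 0-010, 000--, 1-100, 10-00, 101--, 11001

11001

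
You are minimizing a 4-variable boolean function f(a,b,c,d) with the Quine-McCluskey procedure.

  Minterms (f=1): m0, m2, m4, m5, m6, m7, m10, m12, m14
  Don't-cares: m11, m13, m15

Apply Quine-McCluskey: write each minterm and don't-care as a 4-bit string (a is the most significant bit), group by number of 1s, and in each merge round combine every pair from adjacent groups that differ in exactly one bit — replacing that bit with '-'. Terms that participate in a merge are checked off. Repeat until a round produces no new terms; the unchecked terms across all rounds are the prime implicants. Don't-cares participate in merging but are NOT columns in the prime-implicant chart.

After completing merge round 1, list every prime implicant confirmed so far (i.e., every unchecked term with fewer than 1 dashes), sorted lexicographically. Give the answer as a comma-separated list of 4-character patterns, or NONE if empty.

NONE

size-2^0 implicants → 0000(✓)  0010(✓)  0100(✓)  0101(✓)  0110(✓)  0111(✓)  1010(✓)  1011(✓)  1100(✓)  1101(✓)  1110(✓)  1111(✓)
size-2^1 implicants → -010(✓)  -100(✓)  -101(✓)  -110(✓)  -111(✓)  0-00(✓)  0-10(✓)  00-0(✓)  01-0(✓)  01-1(✓)  010-(✓)  011-(✓)  1-10(✓)  1-11(✓)  101-(✓)  11-0(✓)  11-1(✓)  110-(✓)  111-(✓)
size-2^2 implicants → --10  -1-0(✓)  -1-1(✓)  -10-(✓)  -11-(✓)  0--0  01--(✓)  1-1-  11--(✓)
size-2^3 implicants → -1--
Unchecked terms (primes): --10, -1--, 0--0, 1-1-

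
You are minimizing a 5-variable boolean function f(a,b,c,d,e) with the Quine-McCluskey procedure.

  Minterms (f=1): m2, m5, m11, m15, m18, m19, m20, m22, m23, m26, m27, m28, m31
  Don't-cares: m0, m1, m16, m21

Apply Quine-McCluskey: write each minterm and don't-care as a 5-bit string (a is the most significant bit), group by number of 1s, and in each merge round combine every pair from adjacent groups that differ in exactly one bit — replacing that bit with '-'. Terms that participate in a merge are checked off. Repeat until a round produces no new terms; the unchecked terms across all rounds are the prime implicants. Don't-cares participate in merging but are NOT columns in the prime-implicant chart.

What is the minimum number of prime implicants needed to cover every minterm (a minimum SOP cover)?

6

Round 0: 00000✓ 00001✓ 00010✓ 00101✓ 01011✓ 01111✓ 10000✓ 10010✓ 10011✓ 10100✓ 10101✓ 10110✓ 10111✓ 11010✓ 11011✓ 11100✓ 11111✓
Round 1: -0000✓ -0010✓ -0101 -1011✓ -1111✓ 00-01 000-0✓ 0000- 01-11✓ 1-010✓ 1-011✓ 1-100 1-111✓ 10-00✓ 10-10✓ 10-11✓ 100-0✓ 1001-✓ 101-0✓ 101-1✓ 1010-✓ 1011-✓ 11-11✓ 1101-✓
Round 2: -00-0 -1-11 1--11 1-01- 10--0 10-1- 101--
PIs = {-00-0, -0101, -1-11, 00-01, 0000-, 1--11, 1-01-, 1-100, 10--0, 10-1-, 101--}
Coverage chart:
  m2: -00-0 ←essential
  m5: -0101,00-01
  m11: -1-11 ←essential
  m15: -1-11 ←essential
  m18: -00-0,1-01-,10--0,10-1-
  m19: 1--11,1-01-,10-1-
  m20: 1-100,10--0,101--
  m22: 10--0,10-1-,101--
  m23: 1--11,10-1-,101--
  m26: 1-01- ←essential
  m27: -1-11,1--11,1-01-
  m28: 1-100 ←essential
  m31: -1-11,1--11
Essential: -00-0, -1-11, 1-01-, 1-100
Petrick residual → -0101, 10-1-
Min cover (6 terms): b'c'e' + b'cd'e + bde + ac'd + acd'e' + ab'd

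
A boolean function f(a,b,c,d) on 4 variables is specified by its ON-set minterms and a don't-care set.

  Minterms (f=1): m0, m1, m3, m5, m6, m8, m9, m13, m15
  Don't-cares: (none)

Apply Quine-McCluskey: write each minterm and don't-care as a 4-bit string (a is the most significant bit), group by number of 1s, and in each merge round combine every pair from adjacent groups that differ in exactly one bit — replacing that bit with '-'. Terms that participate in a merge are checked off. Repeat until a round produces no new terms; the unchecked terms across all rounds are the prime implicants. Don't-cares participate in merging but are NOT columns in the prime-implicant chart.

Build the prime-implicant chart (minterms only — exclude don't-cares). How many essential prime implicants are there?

5

[col 0] 0000*, 0001*, 0011*, 0101*, 0110, 1000*, 1001*, 1101*, 1111*
[col 1] -000*, -001*, -101*, 0-01*, 00-1, 000-*, 1-01*, 100-*, 11-1
[col 2] --01, -00-
Prime implicants: --01, -00-, 00-1, 0110, 11-1
PI chart (minterm → PIs covering it):
  0 | -00-  (sole → essential)
  1 | --01,-00-,00-1
  3 | 00-1  (sole → essential)
  5 | --01  (sole → essential)
  6 | 0110  (sole → essential)
  8 | -00-  (sole → essential)
  9 | --01,-00-
  13 | --01,11-1
  15 | 11-1  (sole → essential)
Essential prime implicants: --01, -00-, 00-1, 0110, 11-1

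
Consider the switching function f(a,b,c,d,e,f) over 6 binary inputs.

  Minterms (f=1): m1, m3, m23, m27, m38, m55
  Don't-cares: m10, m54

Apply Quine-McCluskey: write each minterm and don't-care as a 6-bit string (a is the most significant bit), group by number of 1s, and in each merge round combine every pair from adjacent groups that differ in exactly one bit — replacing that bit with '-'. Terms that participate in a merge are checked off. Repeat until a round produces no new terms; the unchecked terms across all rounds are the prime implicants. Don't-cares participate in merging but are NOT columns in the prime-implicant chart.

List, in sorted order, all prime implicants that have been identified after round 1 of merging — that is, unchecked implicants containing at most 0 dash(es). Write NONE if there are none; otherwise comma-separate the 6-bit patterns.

size-2^0 implicants → 000001(✓)  000011(✓)  001010  010111(✓)  011011  100110(✓)  110110(✓)  110111(✓)
size-2^1 implicants → -10111  0000-1  1-0110  11011-
Unchecked terms (primes): -10111, 0000-1, 001010, 011011, 1-0110, 11011-

001010, 011011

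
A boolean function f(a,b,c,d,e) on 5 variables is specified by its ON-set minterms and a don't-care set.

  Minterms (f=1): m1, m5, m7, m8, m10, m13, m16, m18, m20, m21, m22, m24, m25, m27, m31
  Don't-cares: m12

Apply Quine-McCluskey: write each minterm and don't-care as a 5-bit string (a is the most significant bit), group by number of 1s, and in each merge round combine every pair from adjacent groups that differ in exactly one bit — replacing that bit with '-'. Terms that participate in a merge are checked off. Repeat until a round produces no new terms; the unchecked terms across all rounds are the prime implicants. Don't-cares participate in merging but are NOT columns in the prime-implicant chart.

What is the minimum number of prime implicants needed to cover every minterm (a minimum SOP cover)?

8

size-2^0 implicants → 00001(✓)  00101(✓)  00111(✓)  01000(✓)  01010(✓)  01100(✓)  01101(✓)  10000(✓)  10010(✓)  10100(✓)  10101(✓)  10110(✓)  11000(✓)  11001(✓)  11011(✓)  11111(✓)
size-2^1 implicants → -0101  -1000  0-101  00-01  001-1  01-00  010-0  0110-  1-000  10-00(✓)  10-10(✓)  100-0(✓)  101-0(✓)  1010-  11-11  110-1  1100-
size-2^2 implicants → 10--0
Unchecked terms (primes): -0101, -1000, 0-101, 00-01, 001-1, 01-00, 010-0, 0110-, 1-000, 10--0, 1010-, 11-11, 110-1, 1100-
Minterm coverage:
  m1 ⊆ 00-01 [E]
  m5 ⊆ -0101,0-101,00-01,001-1
  m7 ⊆ 001-1 [E]
  m8 ⊆ -1000,01-00,010-0
  m10 ⊆ 010-0 [E]
  m13 ⊆ 0-101,0110-
  m16 ⊆ 1-000,10--0
  m18 ⊆ 10--0 [E]
  m20 ⊆ 10--0,1010-
  m21 ⊆ -0101,1010-
  m22 ⊆ 10--0 [E]
  m24 ⊆ -1000,1-000,1100-
  m25 ⊆ 110-1,1100-
  m27 ⊆ 11-11,110-1
  m31 ⊆ 11-11 [E]
E = {00-01, 001-1, 010-0, 10--0, 11-11}
Petrick residual → -0101, 0-101, 1100-
Cover = b'cd'e + a'cd'e + a'b'd'e + a'b'ce + a'bc'e' + ab'e' + abde + abc'd'  |cover|=8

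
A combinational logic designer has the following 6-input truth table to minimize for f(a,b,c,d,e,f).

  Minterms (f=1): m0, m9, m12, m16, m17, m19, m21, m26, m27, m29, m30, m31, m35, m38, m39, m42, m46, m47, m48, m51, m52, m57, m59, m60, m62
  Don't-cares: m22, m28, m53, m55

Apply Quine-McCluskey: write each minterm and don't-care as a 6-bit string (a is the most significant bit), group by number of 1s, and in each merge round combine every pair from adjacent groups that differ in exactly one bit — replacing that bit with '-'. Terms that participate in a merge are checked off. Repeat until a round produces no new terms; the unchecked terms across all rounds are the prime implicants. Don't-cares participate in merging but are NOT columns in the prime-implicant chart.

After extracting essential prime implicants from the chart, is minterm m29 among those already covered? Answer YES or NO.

NO

Round 0: 000000✓ 001001 001100✓ 010000✓ 010001✓ 010011✓ 010101✓ 010110✓ 011010✓ 011011✓ 011100✓ 011101✓ 011110✓ 011111✓ 100011✓ 100110✓ 100111✓ 101010✓ 101110✓ 101111✓ 110000✓ 110011✓ 110100✓ 110101✓ 110111✓ 111001✓ 111011✓ 111100✓ 111110✓
Round 1: -10000 -10011✓ -10101 -11011✓ -11100✓ -11110✓ 0-0000 0-1100 01-011✓ 01-101 01-110 010-01 0100-1 01000- 011-10✓ 011-11✓ 01101-✓ 0111-0✓ 0111-1✓ 01110-✓ 01111-✓ 1-0011✓ 1-0111✓ 1-1110 10-110✓ 10-111✓ 100-11✓ 10011-✓ 101-10 10111-✓ 11-011✓ 11-100 110-00 110-11✓ 1101-1 11010- 1110-1 1111-0✓
Round 2: -1-011 -111-0 011-1- 0111-- 1-0-11 10-11-
PIs = {-1-011, -10000, -10101, -111-0, 0-0000, 0-1100, 001001, 01-101, 01-110, 010-01, 0100-1, 01000-, 011-1-, 0111--, 1-0-11, 1-1110, 10-11-, 101-10, 11-100, 110-00, 1101-1, 11010-, 1110-1}
Coverage chart:
  m0: 0-0000 ←essential
  m9: 001001 ←essential
  m12: 0-1100 ←essential
  m16: -10000,0-0000,01000-
  m17: 010-01,0100-1,01000-
  m19: -1-011,0100-1
  m21: -10101,01-101,010-01
  m26: 011-1- ←essential
  m27: -1-011,011-1-
  m29: 01-101,0111--
  m30: -111-0,01-110,011-1-,0111--
  m31: 011-1-,0111--
  m35: 1-0-11 ←essential
  m38: 10-11- ←essential
  m39: 1-0-11,10-11-
  m42: 101-10 ←essential
  m46: 1-1110,10-11-,101-10
  m47: 10-11- ←essential
  m48: -10000,110-00
  m51: -1-011,1-0-11
  m52: 11-100,110-00,11010-
  m57: 1110-1 ←essential
  m59: -1-011,1110-1
  m60: -111-0,11-100
  m62: -111-0,1-1110
Essential: 0-0000, 0-1100, 001001, 011-1-, 1-0-11, 10-11-, 101-10, 1110-1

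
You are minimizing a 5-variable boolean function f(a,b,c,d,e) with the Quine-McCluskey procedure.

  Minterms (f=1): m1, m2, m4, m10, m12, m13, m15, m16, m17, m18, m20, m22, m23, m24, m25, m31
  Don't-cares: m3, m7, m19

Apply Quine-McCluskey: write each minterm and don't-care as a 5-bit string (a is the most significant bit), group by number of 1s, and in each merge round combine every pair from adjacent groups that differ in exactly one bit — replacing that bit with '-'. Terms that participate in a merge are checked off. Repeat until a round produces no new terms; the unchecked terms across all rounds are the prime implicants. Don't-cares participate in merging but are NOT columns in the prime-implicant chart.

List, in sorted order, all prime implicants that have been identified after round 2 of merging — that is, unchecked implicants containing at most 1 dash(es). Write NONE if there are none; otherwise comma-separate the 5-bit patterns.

[col 0] 00001*, 00010*, 00011*, 00100*, 00111*, 01010*, 01100*, 01101*, 01111*, 10000*, 10001*, 10010*, 10011*, 10100*, 10110*, 10111*, 11000*, 11001*, 11111*
[col 1] -0001*, -0010*, -0011*, -0100, -0111*, -1111*, 0-010, 0-100, 0-111*, 00-11*, 000-1*, 0001-*, 011-1, 0110-, 1-000*, 1-001*, 1-111*, 10-00*, 10-10*, 10-11*, 100-0*, 100-1*, 1000-*, 1001-*, 101-0*, 1011-*, 1100-*
[col 2] --111, -0-11, -00-1, -001-, 1-00-, 10--0, 10-1-, 100--
Prime implicants: --111, -0-11, -00-1, -001-, -0100, 0-010, 0-100, 011-1, 0110-, 1-00-, 10--0, 10-1-, 100--

-0100, 0-010, 0-100, 011-1, 0110-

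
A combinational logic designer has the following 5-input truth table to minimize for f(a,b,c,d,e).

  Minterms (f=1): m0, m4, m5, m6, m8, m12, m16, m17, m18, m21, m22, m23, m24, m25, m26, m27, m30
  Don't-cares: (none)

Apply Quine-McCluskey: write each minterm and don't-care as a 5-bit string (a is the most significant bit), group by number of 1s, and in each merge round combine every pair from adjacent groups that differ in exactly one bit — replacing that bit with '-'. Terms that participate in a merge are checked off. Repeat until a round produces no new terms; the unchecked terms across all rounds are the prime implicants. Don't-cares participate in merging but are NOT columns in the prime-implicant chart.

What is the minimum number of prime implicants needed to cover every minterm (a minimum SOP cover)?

size-2^0 implicants → 00000(✓)  00100(✓)  00101(✓)  00110(✓)  01000(✓)  01100(✓)  10000(✓)  10001(✓)  10010(✓)  10101(✓)  10110(✓)  10111(✓)  11000(✓)  11001(✓)  11010(✓)  11011(✓)  11110(✓)
size-2^1 implicants → -0000(✓)  -0101  -0110  -1000(✓)  0-000(✓)  0-100(✓)  00-00(✓)  001-0  0010-  01-00(✓)  1-000(✓)  1-001(✓)  1-010(✓)  1-110(✓)  10-01  10-10(✓)  100-0(✓)  1000-(✓)  101-1  1011-  11-10(✓)  110-0(✓)  110-1(✓)  1100-(✓)  1101-(✓)
size-2^2 implicants → --000  0--00  1--10  1-0-0  1-00-  110--
Unchecked terms (primes): --000, -0101, -0110, 0--00, 001-0, 0010-, 1--10, 1-0-0, 1-00-, 10-01, 101-1, 1011-, 110--
Minterm coverage:
  m0 ⊆ --000,0--00
  m4 ⊆ 0--00,001-0,0010-
  m5 ⊆ -0101,0010-
  m6 ⊆ -0110,001-0
  m8 ⊆ --000,0--00
  m12 ⊆ 0--00 [E]
  m16 ⊆ --000,1-0-0,1-00-
  m17 ⊆ 1-00-,10-01
  m18 ⊆ 1--10,1-0-0
  m21 ⊆ -0101,10-01,101-1
  m22 ⊆ -0110,1--10,1011-
  m23 ⊆ 101-1,1011-
  m24 ⊆ --000,1-0-0,1-00-,110--
  m25 ⊆ 1-00-,110--
  m26 ⊆ 1--10,1-0-0,110--
  m27 ⊆ 110-- [E]
  m30 ⊆ 1--10 [E]
E = {0--00, 1--10, 110--}
Petrick residual → -0101, -0110, 1-00-, 101-1
Cover = b'cd'e + b'cde' + a'd'e' + ade' + ac'd' + ab'ce + abc'  |cover|=7

7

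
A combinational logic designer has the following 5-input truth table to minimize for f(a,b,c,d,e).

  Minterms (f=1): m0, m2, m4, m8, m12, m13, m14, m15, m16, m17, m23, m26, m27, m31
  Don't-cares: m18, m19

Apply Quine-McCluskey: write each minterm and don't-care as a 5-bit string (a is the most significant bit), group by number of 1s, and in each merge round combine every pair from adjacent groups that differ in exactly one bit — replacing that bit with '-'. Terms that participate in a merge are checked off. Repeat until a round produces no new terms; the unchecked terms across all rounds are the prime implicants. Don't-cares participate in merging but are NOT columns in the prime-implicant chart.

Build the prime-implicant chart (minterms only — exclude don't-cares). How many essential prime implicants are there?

6

Round 0: 00000✓ 00010✓ 00100✓ 01000✓ 01100✓ 01101✓ 01110✓ 01111✓ 10000✓ 10001✓ 10010✓ 10011✓ 10111✓ 11010✓ 11011✓ 11111✓
Round 1: -0000✓ -0010✓ -1111 0-000✓ 0-100✓ 00-00✓ 000-0✓ 01-00✓ 011-0✓ 011-1✓ 0110-✓ 0111-✓ 1-010✓ 1-011✓ 1-111✓ 10-11✓ 100-0✓ 100-1✓ 1000-✓ 1001-✓ 11-11✓ 1101-✓
Round 2: -00-0 0--00 011-- 1--11 1-01- 100--
PIs = {-00-0, -1111, 0--00, 011--, 1--11, 1-01-, 100--}
Coverage chart:
  m0: -00-0,0--00
  m2: -00-0 ←essential
  m4: 0--00 ←essential
  m8: 0--00 ←essential
  m12: 0--00,011--
  m13: 011-- ←essential
  m14: 011-- ←essential
  m15: -1111,011--
  m16: -00-0,100--
  m17: 100-- ←essential
  m23: 1--11 ←essential
  m26: 1-01- ←essential
  m27: 1--11,1-01-
  m31: -1111,1--11
Essential: -00-0, 0--00, 011--, 1--11, 1-01-, 100--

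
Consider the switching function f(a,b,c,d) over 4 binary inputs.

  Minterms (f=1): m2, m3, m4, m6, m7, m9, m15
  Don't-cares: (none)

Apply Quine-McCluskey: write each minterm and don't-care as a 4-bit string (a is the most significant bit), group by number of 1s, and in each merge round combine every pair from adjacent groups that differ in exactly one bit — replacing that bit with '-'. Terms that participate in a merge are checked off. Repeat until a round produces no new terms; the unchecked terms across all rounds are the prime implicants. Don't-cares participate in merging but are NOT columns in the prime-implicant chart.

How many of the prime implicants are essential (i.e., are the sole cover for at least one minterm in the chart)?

[col 0] 0010*, 0011*, 0100*, 0110*, 0111*, 1001, 1111*
[col 1] -111, 0-10*, 0-11*, 001-*, 01-0, 011-*
[col 2] 0-1-
Prime implicants: -111, 0-1-, 01-0, 1001
PI chart (minterm → PIs covering it):
  2 | 0-1-  (sole → essential)
  3 | 0-1-  (sole → essential)
  4 | 01-0  (sole → essential)
  6 | 0-1-,01-0
  7 | -111,0-1-
  9 | 1001  (sole → essential)
  15 | -111  (sole → essential)
Essential prime implicants: -111, 0-1-, 01-0, 1001

4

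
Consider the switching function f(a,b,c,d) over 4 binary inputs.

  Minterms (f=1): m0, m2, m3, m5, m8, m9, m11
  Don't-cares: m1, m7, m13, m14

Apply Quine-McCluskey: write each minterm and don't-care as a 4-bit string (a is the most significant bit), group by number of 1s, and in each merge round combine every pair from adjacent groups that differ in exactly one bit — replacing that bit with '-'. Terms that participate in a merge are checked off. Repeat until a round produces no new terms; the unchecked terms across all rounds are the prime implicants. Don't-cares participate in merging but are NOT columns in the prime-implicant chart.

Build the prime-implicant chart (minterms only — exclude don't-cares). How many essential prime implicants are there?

3

[col 0] 0000*, 0001*, 0010*, 0011*, 0101*, 0111*, 1000*, 1001*, 1011*, 1101*, 1110
[col 1] -000*, -001*, -011*, -101*, 0-01*, 0-11*, 00-0*, 00-1*, 000-*, 001-*, 01-1*, 1-01*, 10-1*, 100-*
[col 2] --01, -0-1, -00-, 0--1, 00--
Prime implicants: --01, -0-1, -00-, 0--1, 00--, 1110
PI chart (minterm → PIs covering it):
  0 | -00-,00--
  2 | 00--  (sole → essential)
  3 | -0-1,0--1,00--
  5 | --01,0--1
  8 | -00-  (sole → essential)
  9 | --01,-0-1,-00-
  11 | -0-1  (sole → essential)
Essential prime implicants: -0-1, -00-, 00--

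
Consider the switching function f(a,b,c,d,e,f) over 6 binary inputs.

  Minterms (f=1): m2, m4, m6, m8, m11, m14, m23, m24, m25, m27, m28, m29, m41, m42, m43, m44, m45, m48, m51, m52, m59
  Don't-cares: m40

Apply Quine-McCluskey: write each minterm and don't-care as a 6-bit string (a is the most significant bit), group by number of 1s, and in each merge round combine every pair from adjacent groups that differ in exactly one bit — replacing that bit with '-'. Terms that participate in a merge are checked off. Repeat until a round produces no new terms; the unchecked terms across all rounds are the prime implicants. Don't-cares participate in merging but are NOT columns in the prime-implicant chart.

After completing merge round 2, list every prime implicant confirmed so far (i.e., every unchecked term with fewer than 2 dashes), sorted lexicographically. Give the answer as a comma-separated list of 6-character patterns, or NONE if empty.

Round 0: 000010✓ 000100✓ 000110✓ 001000✓ 001011✓ 001110✓ 010111 011000✓ 011001✓ 011011✓ 011100✓ 011101✓ 101000✓ 101001✓ 101010✓ 101011✓ 101100✓ 101101✓ 110000✓ 110011✓ 110100✓ 111011✓
Round 1: -01000 -01011✓ -11011✓ 0-1000 0-1011✓ 00-110 000-10 0001-0 011-00✓ 011-01✓ 0110-1 01100-✓ 01110-✓ 1-1011✓ 101-00✓ 101-01✓ 1010-0✓ 1010-1✓ 10100-✓ 10101-✓ 10110-✓ 11-011 110-00
Round 2: --1011 011-0- 101-0- 1010--
PIs = {--1011, -01000, 0-1000, 00-110, 000-10, 0001-0, 010111, 011-0-, 0110-1, 101-0-, 1010--, 11-011, 110-00}

-01000, 0-1000, 00-110, 000-10, 0001-0, 010111, 0110-1, 11-011, 110-00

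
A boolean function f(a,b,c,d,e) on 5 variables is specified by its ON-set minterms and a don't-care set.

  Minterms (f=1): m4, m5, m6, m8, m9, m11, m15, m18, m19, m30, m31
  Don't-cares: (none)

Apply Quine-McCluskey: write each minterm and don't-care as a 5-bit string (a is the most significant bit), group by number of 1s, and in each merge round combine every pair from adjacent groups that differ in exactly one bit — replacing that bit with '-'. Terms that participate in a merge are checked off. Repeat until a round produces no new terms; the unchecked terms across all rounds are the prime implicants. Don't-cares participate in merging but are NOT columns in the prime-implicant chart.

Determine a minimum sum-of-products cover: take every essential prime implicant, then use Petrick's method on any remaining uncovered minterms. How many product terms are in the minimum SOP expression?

size-2^0 implicants → 00100(✓)  00101(✓)  00110(✓)  01000(✓)  01001(✓)  01011(✓)  01111(✓)  10010(✓)  10011(✓)  11110(✓)  11111(✓)
size-2^1 implicants → -1111  001-0  0010-  01-11  010-1  0100-  1001-  1111-
Unchecked terms (primes): -1111, 001-0, 0010-, 01-11, 010-1, 0100-, 1001-, 1111-
Minterm coverage:
  m4 ⊆ 001-0,0010-
  m5 ⊆ 0010- [E]
  m6 ⊆ 001-0 [E]
  m8 ⊆ 0100- [E]
  m9 ⊆ 010-1,0100-
  m11 ⊆ 01-11,010-1
  m15 ⊆ -1111,01-11
  m18 ⊆ 1001- [E]
  m19 ⊆ 1001- [E]
  m30 ⊆ 1111- [E]
  m31 ⊆ -1111,1111-
E = {001-0, 0010-, 0100-, 1001-, 1111-}
Petrick residual → 01-11
Cover = a'b'ce' + a'b'cd' + a'bde + a'bc'd' + ab'c'd + abcd  |cover|=6

6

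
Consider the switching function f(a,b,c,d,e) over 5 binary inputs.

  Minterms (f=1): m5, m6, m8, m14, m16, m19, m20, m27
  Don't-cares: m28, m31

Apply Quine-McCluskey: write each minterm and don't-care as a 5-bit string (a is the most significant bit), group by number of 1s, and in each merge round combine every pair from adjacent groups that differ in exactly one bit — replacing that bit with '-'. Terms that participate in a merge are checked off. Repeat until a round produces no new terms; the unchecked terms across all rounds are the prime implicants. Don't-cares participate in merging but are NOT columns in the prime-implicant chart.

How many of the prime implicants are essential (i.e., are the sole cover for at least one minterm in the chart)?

size-2^0 implicants → 00101  00110(✓)  01000  01110(✓)  10000(✓)  10011(✓)  10100(✓)  11011(✓)  11100(✓)  11111(✓)
size-2^1 implicants → 0-110  1-011  1-100  10-00  11-11
Unchecked terms (primes): 0-110, 00101, 01000, 1-011, 1-100, 10-00, 11-11
Minterm coverage:
  m5 ⊆ 00101 [E]
  m6 ⊆ 0-110 [E]
  m8 ⊆ 01000 [E]
  m14 ⊆ 0-110 [E]
  m16 ⊆ 10-00 [E]
  m19 ⊆ 1-011 [E]
  m20 ⊆ 1-100,10-00
  m27 ⊆ 1-011,11-11
E = {0-110, 00101, 01000, 1-011, 10-00}

5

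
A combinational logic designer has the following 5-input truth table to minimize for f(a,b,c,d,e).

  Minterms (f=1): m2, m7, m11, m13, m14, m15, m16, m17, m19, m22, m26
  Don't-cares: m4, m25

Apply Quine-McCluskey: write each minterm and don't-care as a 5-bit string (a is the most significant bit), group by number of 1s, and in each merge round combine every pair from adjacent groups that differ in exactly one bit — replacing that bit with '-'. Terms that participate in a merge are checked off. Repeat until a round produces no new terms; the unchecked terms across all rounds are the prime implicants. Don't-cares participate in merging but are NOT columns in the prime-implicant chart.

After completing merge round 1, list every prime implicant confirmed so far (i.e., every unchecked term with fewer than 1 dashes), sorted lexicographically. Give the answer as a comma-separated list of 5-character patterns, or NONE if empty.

00010, 00100, 10110, 11010

[col 0] 00010, 00100, 00111*, 01011*, 01101*, 01110*, 01111*, 10000*, 10001*, 10011*, 10110, 11001*, 11010
[col 1] 0-111, 01-11, 011-1, 0111-, 1-001, 100-1, 1000-
Prime implicants: 0-111, 00010, 00100, 01-11, 011-1, 0111-, 1-001, 100-1, 1000-, 10110, 11010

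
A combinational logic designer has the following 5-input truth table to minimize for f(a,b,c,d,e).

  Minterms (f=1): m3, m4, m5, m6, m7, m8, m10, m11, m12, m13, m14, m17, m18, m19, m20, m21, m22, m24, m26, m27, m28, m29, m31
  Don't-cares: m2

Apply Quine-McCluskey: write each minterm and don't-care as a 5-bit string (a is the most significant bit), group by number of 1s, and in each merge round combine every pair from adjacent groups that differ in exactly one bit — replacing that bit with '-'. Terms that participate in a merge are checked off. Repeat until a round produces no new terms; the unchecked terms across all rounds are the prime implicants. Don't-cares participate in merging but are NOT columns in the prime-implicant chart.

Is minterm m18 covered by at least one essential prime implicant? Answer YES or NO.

size-2^0 implicants → 00010(✓)  00011(✓)  00100(✓)  00101(✓)  00110(✓)  00111(✓)  01000(✓)  01010(✓)  01011(✓)  01100(✓)  01101(✓)  01110(✓)  10001(✓)  10010(✓)  10011(✓)  10100(✓)  10101(✓)  10110(✓)  11000(✓)  11010(✓)  11011(✓)  11100(✓)  11101(✓)  11111(✓)
size-2^1 implicants → -0010(✓)  -0011(✓)  -0100(✓)  -0101(✓)  -0110(✓)  -1000(✓)  -1010(✓)  -1011(✓)  -1100(✓)  -1101(✓)  0-010(✓)  0-011(✓)  0-100(✓)  0-101(✓)  0-110(✓)  00-10(✓)  00-11(✓)  0001-(✓)  001-0(✓)  001-1(✓)  0010-(✓)  0011-(✓)  01-00(✓)  01-10(✓)  010-0(✓)  0101-(✓)  011-0(✓)  0110-(✓)  1-010(✓)  1-011(✓)  1-100(✓)  1-101(✓)  10-01  10-10(✓)  100-1  1001-(✓)  101-0(✓)  1010-(✓)  11-00(✓)  11-11  110-0(✓)  1101-(✓)  111-1  1110-(✓)
size-2^2 implicants → --010(✓)  --011(✓)  --100(✓)  --101(✓)  -0-10  -001-(✓)  -01-0  -010-(✓)  -1-00  -10-0  -101-(✓)  -110-(✓)  0--10  0-01-(✓)  0-1-0  0-10-(✓)  00-1-  001--  01--0  1-01-(✓)  1-10-(✓)
size-2^3 implicants → --01-  --10-
Unchecked terms (primes): --01-, --10-, -0-10, -01-0, -1-00, -10-0, 0--10, 0-1-0, 00-1-, 001--, 01--0, 10-01, 100-1, 11-11, 111-1
Minterm coverage:
  m3 ⊆ --01-,00-1-
  m4 ⊆ --10-,-01-0,0-1-0,001--
  m5 ⊆ --10-,001--
  m6 ⊆ -0-10,-01-0,0--10,0-1-0,00-1-,001--
  m7 ⊆ 00-1-,001--
  m8 ⊆ -1-00,-10-0,01--0
  m10 ⊆ --01-,-10-0,0--10,01--0
  m11 ⊆ --01- [E]
  m12 ⊆ --10-,-1-00,0-1-0,01--0
  m13 ⊆ --10- [E]
  m14 ⊆ 0--10,0-1-0,01--0
  m17 ⊆ 10-01,100-1
  m18 ⊆ --01-,-0-10
  m19 ⊆ --01-,100-1
  m20 ⊆ --10-,-01-0
  m21 ⊆ --10-,10-01
  m22 ⊆ -0-10,-01-0
  m24 ⊆ -1-00,-10-0
  m26 ⊆ --01-,-10-0
  m27 ⊆ --01-,11-11
  m28 ⊆ --10-,-1-00
  m29 ⊆ --10-,111-1
  m31 ⊆ 11-11,111-1
E = {--01-, --10-}

YES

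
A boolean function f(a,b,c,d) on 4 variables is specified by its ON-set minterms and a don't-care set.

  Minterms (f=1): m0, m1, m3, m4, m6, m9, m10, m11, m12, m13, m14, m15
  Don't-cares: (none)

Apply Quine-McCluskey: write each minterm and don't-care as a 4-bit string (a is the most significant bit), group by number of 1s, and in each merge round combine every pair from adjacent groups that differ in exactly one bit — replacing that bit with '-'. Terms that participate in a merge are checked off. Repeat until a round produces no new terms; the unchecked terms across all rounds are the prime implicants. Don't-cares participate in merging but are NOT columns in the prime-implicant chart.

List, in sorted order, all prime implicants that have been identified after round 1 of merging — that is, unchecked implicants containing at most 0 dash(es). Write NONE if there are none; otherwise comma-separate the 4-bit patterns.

NONE

[col 0] 0000*, 0001*, 0011*, 0100*, 0110*, 1001*, 1010*, 1011*, 1100*, 1101*, 1110*, 1111*
[col 1] -001*, -011*, -100*, -110*, 0-00, 00-1*, 000-, 01-0*, 1-01*, 1-10*, 1-11*, 10-1*, 101-*, 11-0*, 11-1*, 110-*, 111-*
[col 2] -0-1, -1-0, 1--1, 1-1-, 11--
Prime implicants: -0-1, -1-0, 0-00, 000-, 1--1, 1-1-, 11--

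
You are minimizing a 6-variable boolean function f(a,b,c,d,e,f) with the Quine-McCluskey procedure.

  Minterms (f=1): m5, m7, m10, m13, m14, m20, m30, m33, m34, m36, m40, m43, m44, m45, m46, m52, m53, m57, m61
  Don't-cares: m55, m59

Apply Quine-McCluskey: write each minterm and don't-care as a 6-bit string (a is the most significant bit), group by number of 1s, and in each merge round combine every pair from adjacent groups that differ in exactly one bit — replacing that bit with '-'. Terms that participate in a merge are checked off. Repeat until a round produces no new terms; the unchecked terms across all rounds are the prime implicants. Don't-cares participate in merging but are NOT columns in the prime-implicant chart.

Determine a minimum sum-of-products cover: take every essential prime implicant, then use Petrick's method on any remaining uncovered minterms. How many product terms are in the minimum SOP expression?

[col 0] 000101*, 000111*, 001010*, 001101*, 001110*, 010100*, 011110*, 100001, 100010, 100100*, 101000*, 101011*, 101100*, 101101*, 101110*, 110100*, 110101*, 110111*, 111001*, 111011*, 111101*
[col 1] -01101, -01110, -10100, 0-1110, 00-101, 0001-1, 001-10, 1-0100, 1-1011, 1-1101, 10-100, 101-00, 1011-0, 10110-, 11-101, 1101-1, 11010-, 111-01, 1110-1
Prime implicants: -01101, -01110, -10100, 0-1110, 00-101, 0001-1, 001-10, 1-0100, 1-1011, 1-1101, 10-100, 100001, 100010, 101-00, 1011-0, 10110-, 11-101, 1101-1, 11010-, 111-01, 1110-1
PI chart (minterm → PIs covering it):
  5 | 00-101,0001-1
  7 | 0001-1  (sole → essential)
  10 | 001-10  (sole → essential)
  13 | -01101,00-101
  14 | -01110,0-1110,001-10
  20 | -10100  (sole → essential)
  30 | 0-1110  (sole → essential)
  33 | 100001  (sole → essential)
  34 | 100010  (sole → essential)
  36 | 1-0100,10-100
  40 | 101-00  (sole → essential)
  43 | 1-1011  (sole → essential)
  44 | 10-100,101-00,1011-0,10110-
  45 | -01101,1-1101,10110-
  46 | -01110,1011-0
  52 | -10100,1-0100,11010-
  53 | 11-101,1101-1,11010-
  57 | 111-01,1110-1
  61 | 1-1101,11-101,111-01
Essential prime implicants: -10100, 0-1110, 0001-1, 001-10, 1-1011, 100001, 100010, 101-00
Petrick residual → -01101, -01110, 1-0100, 11-101, 111-01
Minimum SOP uses 13 PIs: b'cde'f + b'cdef' + bc'de'f' + a'cdef' + a'b'c'df + a'b'cef' + ac'de'f' + acd'ef + ab'c'd'e'f + ab'c'd'ef' + ab'ce'f' + abde'f + abce'f

13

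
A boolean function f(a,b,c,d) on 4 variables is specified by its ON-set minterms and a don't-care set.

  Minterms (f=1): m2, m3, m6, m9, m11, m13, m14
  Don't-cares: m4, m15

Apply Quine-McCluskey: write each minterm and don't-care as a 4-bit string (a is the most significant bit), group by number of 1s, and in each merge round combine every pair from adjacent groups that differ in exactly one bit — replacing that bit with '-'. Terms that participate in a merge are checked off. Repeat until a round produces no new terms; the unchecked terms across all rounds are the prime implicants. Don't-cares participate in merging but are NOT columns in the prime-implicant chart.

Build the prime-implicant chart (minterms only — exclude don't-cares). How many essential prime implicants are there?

[col 0] 0010*, 0011*, 0100*, 0110*, 1001*, 1011*, 1101*, 1110*, 1111*
[col 1] -011, -110, 0-10, 001-, 01-0, 1-01*, 1-11*, 10-1*, 11-1*, 111-
[col 2] 1--1
Prime implicants: -011, -110, 0-10, 001-, 01-0, 1--1, 111-
PI chart (minterm → PIs covering it):
  2 | 0-10,001-
  3 | -011,001-
  6 | -110,0-10,01-0
  9 | 1--1  (sole → essential)
  11 | -011,1--1
  13 | 1--1  (sole → essential)
  14 | -110,111-
Essential prime implicants: 1--1

1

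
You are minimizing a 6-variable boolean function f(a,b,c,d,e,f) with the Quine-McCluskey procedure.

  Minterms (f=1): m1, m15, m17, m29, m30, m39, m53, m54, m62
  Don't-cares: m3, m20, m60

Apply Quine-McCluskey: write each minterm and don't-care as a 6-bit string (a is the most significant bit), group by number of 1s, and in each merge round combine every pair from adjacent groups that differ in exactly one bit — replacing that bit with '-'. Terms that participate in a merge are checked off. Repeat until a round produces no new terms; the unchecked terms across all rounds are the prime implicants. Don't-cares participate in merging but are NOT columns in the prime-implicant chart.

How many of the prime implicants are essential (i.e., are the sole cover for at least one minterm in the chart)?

Round 0: 000001✓ 000011✓ 001111 010001✓ 010100 011101 011110✓ 100111 110101 110110✓ 111100✓ 111110✓
Round 1: -11110 0-0001 0000-1 11-110 1111-0
PIs = {-11110, 0-0001, 0000-1, 001111, 010100, 011101, 100111, 11-110, 110101, 1111-0}
Coverage chart:
  m1: 0-0001,0000-1
  m15: 001111 ←essential
  m17: 0-0001 ←essential
  m29: 011101 ←essential
  m30: -11110 ←essential
  m39: 100111 ←essential
  m53: 110101 ←essential
  m54: 11-110 ←essential
  m62: -11110,11-110,1111-0
Essential: -11110, 0-0001, 001111, 011101, 100111, 11-110, 110101

7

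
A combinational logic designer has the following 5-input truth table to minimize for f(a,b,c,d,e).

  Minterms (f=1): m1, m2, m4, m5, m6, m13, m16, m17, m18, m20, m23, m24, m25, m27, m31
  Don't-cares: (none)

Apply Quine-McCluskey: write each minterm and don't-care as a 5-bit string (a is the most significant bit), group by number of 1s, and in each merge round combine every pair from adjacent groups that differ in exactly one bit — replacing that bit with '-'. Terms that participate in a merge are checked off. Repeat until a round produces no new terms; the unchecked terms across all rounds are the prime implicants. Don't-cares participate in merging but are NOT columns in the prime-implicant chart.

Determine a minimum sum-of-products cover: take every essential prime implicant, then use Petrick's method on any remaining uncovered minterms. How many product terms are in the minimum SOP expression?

8

size-2^0 implicants → 00001(✓)  00010(✓)  00100(✓)  00101(✓)  00110(✓)  01101(✓)  10000(✓)  10001(✓)  10010(✓)  10100(✓)  10111(✓)  11000(✓)  11001(✓)  11011(✓)  11111(✓)
size-2^1 implicants → -0001  -0010  -0100  0-101  00-01  00-10  001-0  0010-  1-000(✓)  1-001(✓)  1-111  10-00  100-0  1000-(✓)  11-11  110-1  1100-(✓)
size-2^2 implicants → 1-00-
Unchecked terms (primes): -0001, -0010, -0100, 0-101, 00-01, 00-10, 001-0, 0010-, 1-00-, 1-111, 10-00, 100-0, 11-11, 110-1
Minterm coverage:
  m1 ⊆ -0001,00-01
  m2 ⊆ -0010,00-10
  m4 ⊆ -0100,001-0,0010-
  m5 ⊆ 0-101,00-01,0010-
  m6 ⊆ 00-10,001-0
  m13 ⊆ 0-101 [E]
  m16 ⊆ 1-00-,10-00,100-0
  m17 ⊆ -0001,1-00-
  m18 ⊆ -0010,100-0
  m20 ⊆ -0100,10-00
  m23 ⊆ 1-111 [E]
  m24 ⊆ 1-00- [E]
  m25 ⊆ 1-00-,110-1
  m27 ⊆ 11-11,110-1
  m31 ⊆ 1-111,11-11
E = {0-101, 1-00-, 1-111}
Petrick residual → -0001, -0010, -0100, 00-10, 11-11
Cover = b'c'd'e + b'c'de' + b'cd'e' + a'cd'e + a'b'de' + ac'd' + acde + abde  |cover|=8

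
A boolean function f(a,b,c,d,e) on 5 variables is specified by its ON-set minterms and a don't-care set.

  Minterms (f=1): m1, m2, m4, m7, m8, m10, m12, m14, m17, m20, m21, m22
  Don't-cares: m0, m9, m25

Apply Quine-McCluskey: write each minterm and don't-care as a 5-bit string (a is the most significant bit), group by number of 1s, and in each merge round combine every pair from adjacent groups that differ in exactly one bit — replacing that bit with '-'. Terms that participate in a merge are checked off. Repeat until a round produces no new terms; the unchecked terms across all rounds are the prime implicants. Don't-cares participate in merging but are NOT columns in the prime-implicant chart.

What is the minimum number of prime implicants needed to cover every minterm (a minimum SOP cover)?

7

size-2^0 implicants → 00000(✓)  00001(✓)  00010(✓)  00100(✓)  00111  01000(✓)  01001(✓)  01010(✓)  01100(✓)  01110(✓)  10001(✓)  10100(✓)  10101(✓)  10110(✓)  11001(✓)
size-2^1 implicants → -0001(✓)  -0100  -1001(✓)  0-000(✓)  0-001(✓)  0-010(✓)  0-100(✓)  00-00(✓)  000-0(✓)  0000-(✓)  01-00(✓)  01-10(✓)  010-0(✓)  0100-(✓)  011-0(✓)  1-001(✓)  10-01  101-0  1010-
size-2^2 implicants → --001  0--00  0-0-0  0-00-  01--0
Unchecked terms (primes): --001, -0100, 0--00, 0-0-0, 0-00-, 00111, 01--0, 10-01, 101-0, 1010-
Minterm coverage:
  m1 ⊆ --001,0-00-
  m2 ⊆ 0-0-0 [E]
  m4 ⊆ -0100,0--00
  m7 ⊆ 00111 [E]
  m8 ⊆ 0--00,0-0-0,0-00-,01--0
  m10 ⊆ 0-0-0,01--0
  m12 ⊆ 0--00,01--0
  m14 ⊆ 01--0 [E]
  m17 ⊆ --001,10-01
  m20 ⊆ -0100,101-0,1010-
  m21 ⊆ 10-01,1010-
  m22 ⊆ 101-0 [E]
E = {0-0-0, 00111, 01--0, 101-0}
Petrick residual → --001, -0100, 10-01
Cover = c'd'e + b'cd'e' + a'c'e' + a'b'cde + a'be' + ab'd'e + ab'ce'  |cover|=7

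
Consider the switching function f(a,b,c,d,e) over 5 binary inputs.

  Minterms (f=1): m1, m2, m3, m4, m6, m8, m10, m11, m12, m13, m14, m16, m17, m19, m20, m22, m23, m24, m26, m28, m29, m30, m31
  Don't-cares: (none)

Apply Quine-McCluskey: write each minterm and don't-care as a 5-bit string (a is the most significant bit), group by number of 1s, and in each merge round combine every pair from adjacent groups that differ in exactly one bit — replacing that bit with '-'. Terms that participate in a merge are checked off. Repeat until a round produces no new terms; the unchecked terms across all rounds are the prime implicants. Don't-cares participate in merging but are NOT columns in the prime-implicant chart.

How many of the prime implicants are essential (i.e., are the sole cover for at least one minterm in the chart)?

5

Round 0: 00001✓ 00010✓ 00011✓ 00100✓ 00110✓ 01000✓ 01010✓ 01011✓ 01100✓ 01101✓ 01110✓ 10000✓ 10001✓ 10011✓ 10100✓ 10110✓ 10111✓ 11000✓ 11010✓ 11100✓ 11101✓ 11110✓ 11111✓
Round 1: -0001✓ -0011✓ -0100✓ -0110✓ -1000✓ -1010✓ -1100✓ -1101✓ -1110✓ 0-010✓ 0-011✓ 0-100✓ 0-110✓ 00-10✓ 000-1✓ 0001-✓ 001-0✓ 01-00✓ 01-10✓ 010-0✓ 0101-✓ 011-0✓ 0110-✓ 1-000✓ 1-100✓ 1-110✓ 1-111✓ 10-00✓ 10-11 100-1✓ 1000- 101-0✓ 1011-✓ 11-00✓ 11-10✓ 110-0✓ 111-0✓ 111-1✓ 1110-✓ 1111-✓
Round 2: --100✓ --110✓ -00-1 -01-0✓ -1-00✓ -1-10✓ -10-0✓ -11-0✓ -110- 0--10 0-01- 0-1-0✓ 01--0✓ 1--00 1-1-0✓ 1-11- 11--0✓ 111--
Round 3: --1-0 -1--0
PIs = {--1-0, -00-1, -1--0, -110-, 0--10, 0-01-, 1--00, 1-11-, 10-11, 1000-, 111--}
Coverage chart:
  m1: -00-1 ←essential
  m2: 0--10,0-01-
  m3: -00-1,0-01-
  m4: --1-0 ←essential
  m6: --1-0,0--10
  m8: -1--0 ←essential
  m10: -1--0,0--10,0-01-
  m11: 0-01- ←essential
  m12: --1-0,-1--0,-110-
  m13: -110- ←essential
  m14: --1-0,-1--0,0--10
  m16: 1--00,1000-
  m17: -00-1,1000-
  m19: -00-1,10-11
  m20: --1-0,1--00
  m22: --1-0,1-11-
  m23: 1-11-,10-11
  m24: -1--0,1--00
  m26: -1--0 ←essential
  m28: --1-0,-1--0,-110-,1--00,111--
  m29: -110-,111--
  m30: --1-0,-1--0,1-11-,111--
  m31: 1-11-,111--
Essential: --1-0, -00-1, -1--0, -110-, 0-01-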